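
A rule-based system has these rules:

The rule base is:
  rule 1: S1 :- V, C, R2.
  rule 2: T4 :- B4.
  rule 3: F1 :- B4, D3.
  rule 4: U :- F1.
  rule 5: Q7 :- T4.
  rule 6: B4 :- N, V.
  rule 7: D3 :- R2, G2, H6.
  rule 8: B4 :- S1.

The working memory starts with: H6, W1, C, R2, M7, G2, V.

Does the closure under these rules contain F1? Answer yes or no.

Round 1: rule 1 [S1 :- V, C, R2.]; rule 7 [D3 :- R2, G2, H6.]. Adds S1, D3.
Round 2: rule 8 [B4 :- S1.]. Adds B4.
Round 3: rule 2 [T4 :- B4.]; rule 3 [F1 :- B4, D3.]. Adds T4, F1.
Round 4: rule 4 [U :- F1.]; rule 5 [Q7 :- T4.]. Adds U, Q7.
F1 appears in round 3, so it is derivable.

yes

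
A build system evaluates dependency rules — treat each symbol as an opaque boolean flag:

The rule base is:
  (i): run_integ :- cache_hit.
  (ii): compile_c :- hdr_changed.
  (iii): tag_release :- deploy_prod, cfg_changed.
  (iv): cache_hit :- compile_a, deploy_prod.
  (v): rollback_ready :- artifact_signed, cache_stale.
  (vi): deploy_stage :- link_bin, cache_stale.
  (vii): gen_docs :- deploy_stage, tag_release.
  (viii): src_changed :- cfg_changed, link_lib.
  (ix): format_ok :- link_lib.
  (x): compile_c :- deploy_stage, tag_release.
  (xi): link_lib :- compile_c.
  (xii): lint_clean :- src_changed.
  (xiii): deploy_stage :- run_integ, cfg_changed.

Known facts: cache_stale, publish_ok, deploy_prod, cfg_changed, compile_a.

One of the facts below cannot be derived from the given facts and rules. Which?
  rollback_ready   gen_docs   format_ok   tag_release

Round 1: (iii) [tag_release :- deploy_prod, cfg_changed.]; (iv) [cache_hit :- compile_a, deploy_prod.]. New: tag_release, cache_hit.
Round 2: (i) [run_integ :- cache_hit.]. New: run_integ.
Round 3: (xiii) [deploy_stage :- run_integ, cfg_changed.]. New: deploy_stage.
Round 4: (vii) [gen_docs :- deploy_stage, tag_release.]; (x) [compile_c :- deploy_stage, tag_release.]. New: gen_docs, compile_c.
Round 5: (xi) [link_lib :- compile_c.]. New: link_lib.
Round 6: (viii) [src_changed :- cfg_changed, link_lib.]; (ix) [format_ok :- link_lib.]. New: src_changed, format_ok.
Round 7: (xii) [lint_clean :- src_changed.]. New: lint_clean.
Derived: format_ok (round 6), tag_release (round 1), gen_docs (round 4). rollback_ready never appears in any round.

rollback_ready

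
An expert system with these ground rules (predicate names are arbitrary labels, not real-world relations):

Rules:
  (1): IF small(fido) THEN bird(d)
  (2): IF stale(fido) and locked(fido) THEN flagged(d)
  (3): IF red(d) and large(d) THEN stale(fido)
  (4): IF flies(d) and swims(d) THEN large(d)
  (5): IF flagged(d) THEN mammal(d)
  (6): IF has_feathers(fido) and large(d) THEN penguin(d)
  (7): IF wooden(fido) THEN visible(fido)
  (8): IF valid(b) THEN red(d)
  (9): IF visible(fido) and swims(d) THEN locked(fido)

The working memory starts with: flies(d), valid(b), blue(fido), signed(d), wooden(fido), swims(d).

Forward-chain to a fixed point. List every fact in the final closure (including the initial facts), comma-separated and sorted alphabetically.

blue(fido), flagged(d), flies(d), large(d), locked(fido), mammal(d), red(d), signed(d), stale(fido), swims(d), valid(b), visible(fido), wooden(fido)

Round 1 fires (4), (7), (8), giving large(d), visible(fido), red(d).
Round 2 fires (3), (9), giving stale(fido), locked(fido).
Round 3 fires (2), giving flagged(d).
Round 4 fires (5), giving mammal(d).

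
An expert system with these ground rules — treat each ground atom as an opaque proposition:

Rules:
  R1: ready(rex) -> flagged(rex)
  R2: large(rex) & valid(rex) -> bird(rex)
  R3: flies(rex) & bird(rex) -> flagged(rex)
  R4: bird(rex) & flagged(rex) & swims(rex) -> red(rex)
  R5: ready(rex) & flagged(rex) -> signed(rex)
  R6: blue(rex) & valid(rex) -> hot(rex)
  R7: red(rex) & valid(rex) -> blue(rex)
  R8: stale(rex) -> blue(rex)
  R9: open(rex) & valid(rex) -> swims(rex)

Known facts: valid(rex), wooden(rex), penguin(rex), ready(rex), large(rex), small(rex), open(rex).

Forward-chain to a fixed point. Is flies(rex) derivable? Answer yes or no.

[1] R1 [ready(rex) -> flagged(rex)]; R2 [large(rex) & valid(rex) -> bird(rex)]; R9 [open(rex) & valid(rex) -> swims(rex)]. ⇒ new: flagged(rex), bird(rex), swims(rex).
[2] R4 [bird(rex) & flagged(rex) & swims(rex) -> red(rex)]; R5 [ready(rex) & flagged(rex) -> signed(rex)]. ⇒ new: red(rex), signed(rex).
[3] R7 [red(rex) & valid(rex) -> blue(rex)]. ⇒ new: blue(rex).
[4] R6 [blue(rex) & valid(rex) -> hot(rex)]. ⇒ new: hot(rex).
Fixed point reached. No rule has flies(rex) as a consequent, and it is not given.

no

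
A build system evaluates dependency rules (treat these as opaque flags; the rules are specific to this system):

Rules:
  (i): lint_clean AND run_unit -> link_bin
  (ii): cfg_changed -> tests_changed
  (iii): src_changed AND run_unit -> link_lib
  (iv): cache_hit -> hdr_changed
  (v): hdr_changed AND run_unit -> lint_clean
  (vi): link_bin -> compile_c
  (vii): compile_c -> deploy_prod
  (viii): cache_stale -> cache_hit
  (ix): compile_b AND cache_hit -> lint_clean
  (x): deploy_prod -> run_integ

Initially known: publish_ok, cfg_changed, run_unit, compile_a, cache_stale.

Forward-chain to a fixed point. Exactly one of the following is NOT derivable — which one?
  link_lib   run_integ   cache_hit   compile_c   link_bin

[1] (ii) [cfg_changed -> tests_changed]; (viii) [cache_stale -> cache_hit]. ⇒ new: tests_changed, cache_hit.
[2] (iv) [cache_hit -> hdr_changed]. ⇒ new: hdr_changed.
[3] (v) [hdr_changed AND run_unit -> lint_clean]. ⇒ new: lint_clean.
[4] (i) [lint_clean AND run_unit -> link_bin]. ⇒ new: link_bin.
[5] (vi) [link_bin -> compile_c]. ⇒ new: compile_c.
[6] (vii) [compile_c -> deploy_prod]. ⇒ new: deploy_prod.
[7] (x) [deploy_prod -> run_integ]. ⇒ new: run_integ.
Derived: run_integ (round 7), compile_c (round 5), link_bin (round 4), cache_hit (round 1). link_lib never appears in any round.

link_lib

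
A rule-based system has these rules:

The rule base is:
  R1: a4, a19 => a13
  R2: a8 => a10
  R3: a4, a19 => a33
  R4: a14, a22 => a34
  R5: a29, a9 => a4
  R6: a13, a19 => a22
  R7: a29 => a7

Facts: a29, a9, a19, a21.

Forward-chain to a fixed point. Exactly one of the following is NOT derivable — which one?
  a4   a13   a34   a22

Round 1 — R5, R7, derive a4, a7.
Round 2 — R1, R3, derive a13, a33.
Round 3 — R6, derive a22.
Derived: a4 (round 1), a13 (round 2), a22 (round 3). a34 never appears in any round.

a34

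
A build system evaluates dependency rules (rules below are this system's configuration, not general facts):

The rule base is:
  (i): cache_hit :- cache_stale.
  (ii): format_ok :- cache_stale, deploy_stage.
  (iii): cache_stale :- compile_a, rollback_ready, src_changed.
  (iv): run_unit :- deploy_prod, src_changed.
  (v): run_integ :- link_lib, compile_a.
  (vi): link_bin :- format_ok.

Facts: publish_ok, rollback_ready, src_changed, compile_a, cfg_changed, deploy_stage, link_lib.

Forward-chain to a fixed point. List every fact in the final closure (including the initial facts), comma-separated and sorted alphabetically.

cache_hit, cache_stale, cfg_changed, compile_a, deploy_stage, format_ok, link_bin, link_lib, publish_ok, rollback_ready, run_integ, src_changed

[1] (iii) [cache_stale :- compile_a, rollback_ready, src_changed.]; (v) [run_integ :- link_lib, compile_a.]. ⇒ new: cache_stale, run_integ.
[2] (i) [cache_hit :- cache_stale.]; (ii) [format_ok :- cache_stale, deploy_stage.]. ⇒ new: cache_hit, format_ok.
[3] (vi) [link_bin :- format_ok.]. ⇒ new: link_bin.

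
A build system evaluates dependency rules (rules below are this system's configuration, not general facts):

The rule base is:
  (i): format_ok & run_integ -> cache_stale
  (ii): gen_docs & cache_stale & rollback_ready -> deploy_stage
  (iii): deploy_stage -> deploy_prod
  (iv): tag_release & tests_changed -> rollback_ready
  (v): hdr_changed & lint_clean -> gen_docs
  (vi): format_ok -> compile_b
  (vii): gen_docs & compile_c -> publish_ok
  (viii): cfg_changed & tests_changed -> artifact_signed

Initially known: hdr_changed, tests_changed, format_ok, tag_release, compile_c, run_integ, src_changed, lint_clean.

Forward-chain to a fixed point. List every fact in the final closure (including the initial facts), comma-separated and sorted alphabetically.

[1] (i) [format_ok & run_integ -> cache_stale]; (iv) [tag_release & tests_changed -> rollback_ready]; (v) [hdr_changed & lint_clean -> gen_docs]; (vi) [format_ok -> compile_b]. ⇒ new: cache_stale, rollback_ready, gen_docs, compile_b.
[2] (ii) [gen_docs & cache_stale & rollback_ready -> deploy_stage]; (vii) [gen_docs & compile_c -> publish_ok]. ⇒ new: deploy_stage, publish_ok.
[3] (iii) [deploy_stage -> deploy_prod]. ⇒ new: deploy_prod.

cache_stale, compile_b, compile_c, deploy_prod, deploy_stage, format_ok, gen_docs, hdr_changed, lint_clean, publish_ok, rollback_ready, run_integ, src_changed, tag_release, tests_changed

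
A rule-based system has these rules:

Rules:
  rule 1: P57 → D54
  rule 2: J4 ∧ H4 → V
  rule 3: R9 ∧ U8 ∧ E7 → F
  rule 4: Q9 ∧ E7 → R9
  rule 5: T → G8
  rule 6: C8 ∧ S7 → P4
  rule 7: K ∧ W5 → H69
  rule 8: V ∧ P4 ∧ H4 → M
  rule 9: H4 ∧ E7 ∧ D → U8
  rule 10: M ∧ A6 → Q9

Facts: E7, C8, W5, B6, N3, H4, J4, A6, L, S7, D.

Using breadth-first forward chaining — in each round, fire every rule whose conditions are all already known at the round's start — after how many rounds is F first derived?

5

[1] rule 2 [J4 ∧ H4 → V]; rule 6 [C8 ∧ S7 → P4]; rule 9 [H4 ∧ E7 ∧ D → U8]. ⇒ new: V, P4, U8.
[2] rule 8 [V ∧ P4 ∧ H4 → M]. ⇒ new: M.
[3] rule 10 [M ∧ A6 → Q9]. ⇒ new: Q9.
[4] rule 4 [Q9 ∧ E7 → R9]. ⇒ new: R9.
[5] rule 3 [R9 ∧ U8 ∧ E7 → F]. ⇒ new: F.
F first appears in round 5.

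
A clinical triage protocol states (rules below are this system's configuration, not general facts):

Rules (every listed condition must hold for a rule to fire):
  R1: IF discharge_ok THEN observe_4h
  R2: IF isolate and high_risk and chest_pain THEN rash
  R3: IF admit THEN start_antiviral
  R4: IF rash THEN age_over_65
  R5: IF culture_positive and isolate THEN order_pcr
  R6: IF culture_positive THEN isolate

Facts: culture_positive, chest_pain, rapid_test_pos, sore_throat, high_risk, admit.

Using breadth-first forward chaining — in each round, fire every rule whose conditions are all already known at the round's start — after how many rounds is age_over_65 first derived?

Round 1 — R3, R6, derive start_antiviral, isolate.
Round 2 — R2, R5, derive rash, order_pcr.
Round 3 — R4, derive age_over_65.
age_over_65 first appears in round 3.

3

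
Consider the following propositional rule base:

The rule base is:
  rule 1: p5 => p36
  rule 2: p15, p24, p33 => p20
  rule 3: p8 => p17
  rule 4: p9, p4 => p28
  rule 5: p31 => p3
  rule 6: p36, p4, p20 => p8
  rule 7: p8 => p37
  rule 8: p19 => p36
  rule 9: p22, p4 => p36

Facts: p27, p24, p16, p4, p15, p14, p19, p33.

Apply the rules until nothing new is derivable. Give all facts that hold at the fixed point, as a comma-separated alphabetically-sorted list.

[1] rule 2 [p15, p24, p33 => p20]; rule 8 [p19 => p36]. ⇒ new: p20, p36.
[2] rule 6 [p36, p4, p20 => p8]. ⇒ new: p8.
[3] rule 3 [p8 => p17]; rule 7 [p8 => p37]. ⇒ new: p17, p37.

p14, p15, p16, p17, p19, p20, p24, p27, p33, p36, p37, p4, p8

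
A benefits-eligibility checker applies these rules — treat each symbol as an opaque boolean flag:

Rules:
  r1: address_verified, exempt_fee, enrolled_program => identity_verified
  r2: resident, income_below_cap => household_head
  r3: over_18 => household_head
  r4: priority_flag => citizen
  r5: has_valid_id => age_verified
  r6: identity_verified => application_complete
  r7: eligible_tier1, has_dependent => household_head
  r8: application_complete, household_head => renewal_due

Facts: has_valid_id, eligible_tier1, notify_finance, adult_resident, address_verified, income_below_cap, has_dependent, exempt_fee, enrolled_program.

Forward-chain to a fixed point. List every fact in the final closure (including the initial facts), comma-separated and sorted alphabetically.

address_verified, adult_resident, age_verified, application_complete, eligible_tier1, enrolled_program, exempt_fee, has_dependent, has_valid_id, household_head, identity_verified, income_below_cap, notify_finance, renewal_due

Round 1: r1 [address_verified, exempt_fee, enrolled_program => identity_verified]; r5 [has_valid_id => age_verified]; r7 [eligible_tier1, has_dependent => household_head]. Adds identity_verified, age_verified, household_head.
Round 2: r6 [identity_verified => application_complete]. Adds application_complete.
Round 3: r8 [application_complete, household_head => renewal_due]. Adds renewal_due.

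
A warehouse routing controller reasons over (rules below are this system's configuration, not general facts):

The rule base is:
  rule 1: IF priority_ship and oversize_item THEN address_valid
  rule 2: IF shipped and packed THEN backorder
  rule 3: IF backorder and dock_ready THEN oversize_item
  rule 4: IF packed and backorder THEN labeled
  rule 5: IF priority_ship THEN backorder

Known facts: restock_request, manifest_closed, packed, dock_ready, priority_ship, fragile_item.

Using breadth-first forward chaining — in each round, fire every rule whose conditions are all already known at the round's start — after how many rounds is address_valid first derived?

3

Round 1: rule 5 [IF priority_ship THEN backorder]. Adds backorder.
Round 2: rule 3 [IF backorder and dock_ready THEN oversize_item]; rule 4 [IF packed and backorder THEN labeled]. Adds oversize_item, labeled.
Round 3: rule 1 [IF priority_ship and oversize_item THEN address_valid]. Adds address_valid.
address_valid first appears in round 3.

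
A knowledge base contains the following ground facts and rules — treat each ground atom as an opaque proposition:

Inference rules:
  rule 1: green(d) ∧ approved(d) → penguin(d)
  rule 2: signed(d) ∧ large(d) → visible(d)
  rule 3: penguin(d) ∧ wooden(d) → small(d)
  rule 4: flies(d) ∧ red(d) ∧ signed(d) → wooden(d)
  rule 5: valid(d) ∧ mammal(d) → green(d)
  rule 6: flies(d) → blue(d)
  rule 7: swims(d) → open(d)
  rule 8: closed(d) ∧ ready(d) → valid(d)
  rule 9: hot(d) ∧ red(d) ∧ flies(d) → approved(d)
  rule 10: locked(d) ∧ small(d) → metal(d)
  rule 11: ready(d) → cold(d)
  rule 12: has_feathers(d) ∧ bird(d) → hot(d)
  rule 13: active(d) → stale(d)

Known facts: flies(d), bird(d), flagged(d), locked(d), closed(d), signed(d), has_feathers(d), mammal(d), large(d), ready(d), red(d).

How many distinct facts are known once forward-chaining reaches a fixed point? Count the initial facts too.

Round 1: rule 2 [signed(d) ∧ large(d) → visible(d)]; rule 4 [flies(d) ∧ red(d) ∧ signed(d) → wooden(d)]; rule 6 [flies(d) → blue(d)]; rule 8 [closed(d) ∧ ready(d) → valid(d)]; rule 11 [ready(d) → cold(d)]; rule 12 [has_feathers(d) ∧ bird(d) → hot(d)]. New: visible(d), wooden(d), blue(d), valid(d), cold(d), hot(d).
Round 2: rule 5 [valid(d) ∧ mammal(d) → green(d)]; rule 9 [hot(d) ∧ red(d) ∧ flies(d) → approved(d)]. New: green(d), approved(d).
Round 3: rule 1 [green(d) ∧ approved(d) → penguin(d)]. New: penguin(d).
Round 4: rule 3 [penguin(d) ∧ wooden(d) → small(d)]. New: small(d).
Round 5: rule 10 [locked(d) ∧ small(d) → metal(d)]. New: metal(d).
Closure: {approved(d), bird(d), blue(d), closed(d), cold(d), flagged(d), flies(d), green(d), has_feathers(d), hot(d), large(d), locked(d), mammal(d), metal(d), penguin(d), ready(d), red(d), signed(d), small(d), valid(d), visible(d), wooden(d)} — 22 facts.

22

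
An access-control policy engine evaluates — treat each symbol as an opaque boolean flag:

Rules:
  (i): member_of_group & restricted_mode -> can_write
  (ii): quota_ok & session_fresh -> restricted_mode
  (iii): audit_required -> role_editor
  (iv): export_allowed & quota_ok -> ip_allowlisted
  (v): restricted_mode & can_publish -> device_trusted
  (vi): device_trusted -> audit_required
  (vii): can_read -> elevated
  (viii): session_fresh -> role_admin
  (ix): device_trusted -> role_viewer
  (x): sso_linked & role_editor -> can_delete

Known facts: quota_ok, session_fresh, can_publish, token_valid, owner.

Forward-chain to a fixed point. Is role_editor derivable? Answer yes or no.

yes

Round 1 fires (ii), (viii), giving restricted_mode, role_admin.
Round 2 fires (v), giving device_trusted.
Round 3 fires (vi), (ix), giving audit_required, role_viewer.
Round 4 fires (iii), giving role_editor.
role_editor appears in round 4, so it is derivable.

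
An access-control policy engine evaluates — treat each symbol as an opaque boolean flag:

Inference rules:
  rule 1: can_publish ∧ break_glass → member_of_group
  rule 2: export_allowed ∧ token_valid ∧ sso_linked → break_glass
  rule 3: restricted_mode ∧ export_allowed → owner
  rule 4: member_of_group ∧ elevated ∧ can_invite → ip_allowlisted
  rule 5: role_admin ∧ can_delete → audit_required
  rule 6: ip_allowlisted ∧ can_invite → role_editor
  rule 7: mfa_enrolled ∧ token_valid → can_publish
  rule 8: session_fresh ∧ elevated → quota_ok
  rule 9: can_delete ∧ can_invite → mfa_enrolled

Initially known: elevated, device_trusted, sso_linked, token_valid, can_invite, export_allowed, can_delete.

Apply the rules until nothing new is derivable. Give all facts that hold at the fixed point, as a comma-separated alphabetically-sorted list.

break_glass, can_delete, can_invite, can_publish, device_trusted, elevated, export_allowed, ip_allowlisted, member_of_group, mfa_enrolled, role_editor, sso_linked, token_valid

Round 1: rule 2 [export_allowed ∧ token_valid ∧ sso_linked → break_glass]; rule 9 [can_delete ∧ can_invite → mfa_enrolled]. New: break_glass, mfa_enrolled.
Round 2: rule 7 [mfa_enrolled ∧ token_valid → can_publish]. New: can_publish.
Round 3: rule 1 [can_publish ∧ break_glass → member_of_group]. New: member_of_group.
Round 4: rule 4 [member_of_group ∧ elevated ∧ can_invite → ip_allowlisted]. New: ip_allowlisted.
Round 5: rule 6 [ip_allowlisted ∧ can_invite → role_editor]. New: role_editor.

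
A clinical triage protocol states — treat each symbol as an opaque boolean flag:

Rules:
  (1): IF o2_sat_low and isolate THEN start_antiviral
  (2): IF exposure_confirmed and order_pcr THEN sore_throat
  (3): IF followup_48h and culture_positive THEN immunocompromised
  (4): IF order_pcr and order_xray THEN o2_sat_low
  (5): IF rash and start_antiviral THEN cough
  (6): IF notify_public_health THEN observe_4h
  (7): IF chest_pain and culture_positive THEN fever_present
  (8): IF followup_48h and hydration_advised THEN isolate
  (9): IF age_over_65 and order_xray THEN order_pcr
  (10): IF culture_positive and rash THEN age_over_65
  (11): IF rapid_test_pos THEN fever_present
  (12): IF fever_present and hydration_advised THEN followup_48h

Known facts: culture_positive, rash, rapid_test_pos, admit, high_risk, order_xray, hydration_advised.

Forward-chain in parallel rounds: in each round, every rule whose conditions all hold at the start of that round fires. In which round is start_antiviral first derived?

4

Round 1: (10) [IF culture_positive and rash THEN age_over_65]; (11) [IF rapid_test_pos THEN fever_present]. Adds age_over_65, fever_present.
Round 2: (9) [IF age_over_65 and order_xray THEN order_pcr]; (12) [IF fever_present and hydration_advised THEN followup_48h]. Adds order_pcr, followup_48h.
Round 3: (3) [IF followup_48h and culture_positive THEN immunocompromised]; (4) [IF order_pcr and order_xray THEN o2_sat_low]; (8) [IF followup_48h and hydration_advised THEN isolate]. Adds immunocompromised, o2_sat_low, isolate.
Round 4: (1) [IF o2_sat_low and isolate THEN start_antiviral]. Adds start_antiviral.
start_antiviral first appears in round 4.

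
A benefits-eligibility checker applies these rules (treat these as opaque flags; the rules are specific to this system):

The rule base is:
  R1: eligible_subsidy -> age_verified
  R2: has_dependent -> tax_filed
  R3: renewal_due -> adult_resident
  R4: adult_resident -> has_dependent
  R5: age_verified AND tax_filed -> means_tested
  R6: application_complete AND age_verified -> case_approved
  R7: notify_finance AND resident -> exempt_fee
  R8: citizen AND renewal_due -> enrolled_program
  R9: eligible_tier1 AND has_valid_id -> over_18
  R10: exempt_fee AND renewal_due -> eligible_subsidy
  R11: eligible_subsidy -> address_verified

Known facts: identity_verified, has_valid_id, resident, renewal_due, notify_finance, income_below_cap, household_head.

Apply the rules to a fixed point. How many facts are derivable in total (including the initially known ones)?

15

[1] R3 [renewal_due -> adult_resident]; R7 [notify_finance AND resident -> exempt_fee]. ⇒ new: adult_resident, exempt_fee.
[2] R4 [adult_resident -> has_dependent]; R10 [exempt_fee AND renewal_due -> eligible_subsidy]. ⇒ new: has_dependent, eligible_subsidy.
[3] R1 [eligible_subsidy -> age_verified]; R2 [has_dependent -> tax_filed]; R11 [eligible_subsidy -> address_verified]. ⇒ new: age_verified, tax_filed, address_verified.
[4] R5 [age_verified AND tax_filed -> means_tested]. ⇒ new: means_tested.
Closure: {address_verified, adult_resident, age_verified, eligible_subsidy, exempt_fee, has_dependent, has_valid_id, household_head, identity_verified, income_below_cap, means_tested, notify_finance, renewal_due, resident, tax_filed} — 15 facts.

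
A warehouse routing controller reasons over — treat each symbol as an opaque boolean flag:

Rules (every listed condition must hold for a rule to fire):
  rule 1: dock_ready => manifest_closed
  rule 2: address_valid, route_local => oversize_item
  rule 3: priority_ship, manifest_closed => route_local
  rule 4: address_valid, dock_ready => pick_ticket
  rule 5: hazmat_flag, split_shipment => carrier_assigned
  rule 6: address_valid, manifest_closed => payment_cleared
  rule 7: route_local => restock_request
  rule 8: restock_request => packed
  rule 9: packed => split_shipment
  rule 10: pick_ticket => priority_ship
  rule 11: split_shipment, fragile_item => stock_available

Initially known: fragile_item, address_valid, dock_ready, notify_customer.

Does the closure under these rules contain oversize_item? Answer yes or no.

[1] rule 1 [dock_ready => manifest_closed]; rule 4 [address_valid, dock_ready => pick_ticket]. ⇒ new: manifest_closed, pick_ticket.
[2] rule 6 [address_valid, manifest_closed => payment_cleared]; rule 10 [pick_ticket => priority_ship]. ⇒ new: payment_cleared, priority_ship.
[3] rule 3 [priority_ship, manifest_closed => route_local]. ⇒ new: route_local.
[4] rule 2 [address_valid, route_local => oversize_item]; rule 7 [route_local => restock_request]. ⇒ new: oversize_item, restock_request.
[5] rule 8 [restock_request => packed]. ⇒ new: packed.
[6] rule 9 [packed => split_shipment]. ⇒ new: split_shipment.
[7] rule 11 [split_shipment, fragile_item => stock_available]. ⇒ new: stock_available.
oversize_item appears in round 4, so it is derivable.

yes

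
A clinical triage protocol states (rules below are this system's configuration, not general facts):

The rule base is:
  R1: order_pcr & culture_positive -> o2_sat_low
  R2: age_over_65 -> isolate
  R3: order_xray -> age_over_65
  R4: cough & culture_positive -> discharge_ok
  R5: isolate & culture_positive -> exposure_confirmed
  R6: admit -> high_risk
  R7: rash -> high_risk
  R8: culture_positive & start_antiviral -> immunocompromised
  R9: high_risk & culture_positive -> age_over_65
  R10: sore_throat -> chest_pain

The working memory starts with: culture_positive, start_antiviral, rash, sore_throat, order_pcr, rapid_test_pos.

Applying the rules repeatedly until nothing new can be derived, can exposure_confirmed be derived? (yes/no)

Round 1 fires R1, R7, R8, R10, giving o2_sat_low, high_risk, immunocompromised, chest_pain.
Round 2 fires R9, giving age_over_65.
Round 3 fires R2, giving isolate.
Round 4 fires R5, giving exposure_confirmed.
exposure_confirmed appears in round 4, so it is derivable.

yes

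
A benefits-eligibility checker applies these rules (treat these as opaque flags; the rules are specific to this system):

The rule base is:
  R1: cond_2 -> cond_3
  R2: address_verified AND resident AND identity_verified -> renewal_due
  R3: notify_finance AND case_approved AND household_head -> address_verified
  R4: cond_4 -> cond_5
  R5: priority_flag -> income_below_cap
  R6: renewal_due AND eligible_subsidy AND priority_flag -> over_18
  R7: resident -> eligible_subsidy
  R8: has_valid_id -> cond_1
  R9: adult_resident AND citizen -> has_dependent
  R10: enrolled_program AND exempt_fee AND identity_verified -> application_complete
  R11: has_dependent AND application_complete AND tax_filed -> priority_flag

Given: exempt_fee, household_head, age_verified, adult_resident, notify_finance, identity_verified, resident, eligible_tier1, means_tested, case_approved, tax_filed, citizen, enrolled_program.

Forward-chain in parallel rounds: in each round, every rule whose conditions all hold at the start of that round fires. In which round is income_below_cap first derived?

3

Round 1 — R3, R7, R9, R10, derive address_verified, eligible_subsidy, has_dependent, application_complete.
Round 2 — R2, R11, derive renewal_due, priority_flag.
Round 3 — R5, R6, derive income_below_cap, over_18.
income_below_cap first appears in round 3.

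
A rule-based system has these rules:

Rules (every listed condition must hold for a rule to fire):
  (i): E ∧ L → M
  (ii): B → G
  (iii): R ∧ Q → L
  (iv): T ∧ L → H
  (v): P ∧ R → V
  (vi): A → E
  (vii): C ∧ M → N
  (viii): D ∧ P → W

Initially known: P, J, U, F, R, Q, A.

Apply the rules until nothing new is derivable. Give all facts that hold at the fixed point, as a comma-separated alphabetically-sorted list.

Round 1: (iii) [R ∧ Q → L]; (v) [P ∧ R → V]; (vi) [A → E]. New: L, V, E.
Round 2: (i) [E ∧ L → M]. New: M.

A, E, F, J, L, M, P, Q, R, U, V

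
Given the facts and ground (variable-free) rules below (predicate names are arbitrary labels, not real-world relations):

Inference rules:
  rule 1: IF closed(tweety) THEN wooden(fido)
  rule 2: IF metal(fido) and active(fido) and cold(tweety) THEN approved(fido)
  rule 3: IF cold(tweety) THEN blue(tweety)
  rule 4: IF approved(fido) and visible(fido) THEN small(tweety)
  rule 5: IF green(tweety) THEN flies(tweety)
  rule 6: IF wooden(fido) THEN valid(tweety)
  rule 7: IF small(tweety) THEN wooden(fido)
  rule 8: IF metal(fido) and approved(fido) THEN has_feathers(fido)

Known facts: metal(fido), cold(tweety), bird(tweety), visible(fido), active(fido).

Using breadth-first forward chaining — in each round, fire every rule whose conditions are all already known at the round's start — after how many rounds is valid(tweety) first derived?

Round 1: rule 2 [IF metal(fido) and active(fido) and cold(tweety) THEN approved(fido)]; rule 3 [IF cold(tweety) THEN blue(tweety)]. New: approved(fido), blue(tweety).
Round 2: rule 4 [IF approved(fido) and visible(fido) THEN small(tweety)]; rule 8 [IF metal(fido) and approved(fido) THEN has_feathers(fido)]. New: small(tweety), has_feathers(fido).
Round 3: rule 7 [IF small(tweety) THEN wooden(fido)]. New: wooden(fido).
Round 4: rule 6 [IF wooden(fido) THEN valid(tweety)]. New: valid(tweety).
valid(tweety) first appears in round 4.

4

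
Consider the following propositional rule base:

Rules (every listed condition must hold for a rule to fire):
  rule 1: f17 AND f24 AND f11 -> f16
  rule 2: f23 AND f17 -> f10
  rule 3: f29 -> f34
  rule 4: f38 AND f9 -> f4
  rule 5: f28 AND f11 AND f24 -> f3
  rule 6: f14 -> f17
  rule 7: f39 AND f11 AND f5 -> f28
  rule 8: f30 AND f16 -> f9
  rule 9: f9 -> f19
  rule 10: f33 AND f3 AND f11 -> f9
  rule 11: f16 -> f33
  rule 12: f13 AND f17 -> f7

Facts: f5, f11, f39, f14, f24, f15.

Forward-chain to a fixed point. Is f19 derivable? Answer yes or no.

[1] rule 6 [f14 -> f17]; rule 7 [f39 AND f11 AND f5 -> f28]. ⇒ new: f17, f28.
[2] rule 1 [f17 AND f24 AND f11 -> f16]; rule 5 [f28 AND f11 AND f24 -> f3]. ⇒ new: f16, f3.
[3] rule 11 [f16 -> f33]. ⇒ new: f33.
[4] rule 10 [f33 AND f3 AND f11 -> f9]. ⇒ new: f9.
[5] rule 9 [f9 -> f19]. ⇒ new: f19.
f19 appears in round 5, so it is derivable.

yes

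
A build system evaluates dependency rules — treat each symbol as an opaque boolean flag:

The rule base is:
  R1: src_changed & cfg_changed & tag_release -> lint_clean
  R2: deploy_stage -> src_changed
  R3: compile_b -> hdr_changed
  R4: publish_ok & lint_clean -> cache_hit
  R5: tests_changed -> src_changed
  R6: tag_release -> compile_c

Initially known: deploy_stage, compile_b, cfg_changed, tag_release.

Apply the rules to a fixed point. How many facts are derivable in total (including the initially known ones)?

Round 1: R2 [deploy_stage -> src_changed]; R3 [compile_b -> hdr_changed]; R6 [tag_release -> compile_c]. New: src_changed, hdr_changed, compile_c.
Round 2: R1 [src_changed & cfg_changed & tag_release -> lint_clean]. New: lint_clean.
Closure: {cfg_changed, compile_b, compile_c, deploy_stage, hdr_changed, lint_clean, src_changed, tag_release} — 8 facts.

8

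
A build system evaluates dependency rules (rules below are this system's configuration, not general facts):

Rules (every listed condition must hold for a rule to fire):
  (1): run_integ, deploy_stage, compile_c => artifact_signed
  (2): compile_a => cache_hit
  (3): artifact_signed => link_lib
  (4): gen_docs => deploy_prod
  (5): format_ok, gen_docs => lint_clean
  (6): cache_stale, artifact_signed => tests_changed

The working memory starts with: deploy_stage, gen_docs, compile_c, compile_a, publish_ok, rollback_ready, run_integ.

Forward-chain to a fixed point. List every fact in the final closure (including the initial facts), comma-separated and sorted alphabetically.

artifact_signed, cache_hit, compile_a, compile_c, deploy_prod, deploy_stage, gen_docs, link_lib, publish_ok, rollback_ready, run_integ

Round 1: (1) [run_integ, deploy_stage, compile_c => artifact_signed]; (2) [compile_a => cache_hit]; (4) [gen_docs => deploy_prod]. New: artifact_signed, cache_hit, deploy_prod.
Round 2: (3) [artifact_signed => link_lib]. New: link_lib.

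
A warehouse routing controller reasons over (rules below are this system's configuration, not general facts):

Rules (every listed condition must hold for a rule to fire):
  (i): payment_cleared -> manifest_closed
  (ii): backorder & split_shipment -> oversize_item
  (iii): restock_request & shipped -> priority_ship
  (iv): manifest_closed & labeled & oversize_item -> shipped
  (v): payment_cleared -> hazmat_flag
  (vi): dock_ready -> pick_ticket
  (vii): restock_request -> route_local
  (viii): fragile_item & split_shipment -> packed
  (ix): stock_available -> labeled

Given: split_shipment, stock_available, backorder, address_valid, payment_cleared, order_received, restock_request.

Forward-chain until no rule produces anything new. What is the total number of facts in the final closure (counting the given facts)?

14

Round 1 fires (i), (ii), (v), (vii), (ix), giving manifest_closed, oversize_item, hazmat_flag, route_local, labeled.
Round 2 fires (iv), giving shipped.
Round 3 fires (iii), giving priority_ship.
Closure: {address_valid, backorder, hazmat_flag, labeled, manifest_closed, order_received, oversize_item, payment_cleared, priority_ship, restock_request, route_local, shipped, split_shipment, stock_available} — 14 facts.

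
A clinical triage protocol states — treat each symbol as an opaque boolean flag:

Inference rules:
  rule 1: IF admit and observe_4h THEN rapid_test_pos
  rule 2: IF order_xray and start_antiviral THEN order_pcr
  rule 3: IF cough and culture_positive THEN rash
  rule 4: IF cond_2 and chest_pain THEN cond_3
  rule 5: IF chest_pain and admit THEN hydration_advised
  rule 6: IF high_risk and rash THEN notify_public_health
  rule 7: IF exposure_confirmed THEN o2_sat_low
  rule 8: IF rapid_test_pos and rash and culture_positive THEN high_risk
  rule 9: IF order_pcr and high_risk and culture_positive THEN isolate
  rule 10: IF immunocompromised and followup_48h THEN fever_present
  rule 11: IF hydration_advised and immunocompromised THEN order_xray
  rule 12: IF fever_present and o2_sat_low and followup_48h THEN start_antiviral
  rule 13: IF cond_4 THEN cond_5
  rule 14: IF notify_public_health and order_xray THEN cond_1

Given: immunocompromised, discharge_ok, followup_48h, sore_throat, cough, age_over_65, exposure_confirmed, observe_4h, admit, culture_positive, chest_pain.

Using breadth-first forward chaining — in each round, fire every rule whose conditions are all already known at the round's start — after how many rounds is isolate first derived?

Round 1 fires rule 1, rule 3, rule 5, rule 7, rule 10, giving rapid_test_pos, rash, hydration_advised, o2_sat_low, fever_present.
Round 2 fires rule 8, rule 11, rule 12, giving high_risk, order_xray, start_antiviral.
Round 3 fires rule 2, rule 6, giving order_pcr, notify_public_health.
Round 4 fires rule 9, rule 14, giving isolate, cond_1.
isolate first appears in round 4.

4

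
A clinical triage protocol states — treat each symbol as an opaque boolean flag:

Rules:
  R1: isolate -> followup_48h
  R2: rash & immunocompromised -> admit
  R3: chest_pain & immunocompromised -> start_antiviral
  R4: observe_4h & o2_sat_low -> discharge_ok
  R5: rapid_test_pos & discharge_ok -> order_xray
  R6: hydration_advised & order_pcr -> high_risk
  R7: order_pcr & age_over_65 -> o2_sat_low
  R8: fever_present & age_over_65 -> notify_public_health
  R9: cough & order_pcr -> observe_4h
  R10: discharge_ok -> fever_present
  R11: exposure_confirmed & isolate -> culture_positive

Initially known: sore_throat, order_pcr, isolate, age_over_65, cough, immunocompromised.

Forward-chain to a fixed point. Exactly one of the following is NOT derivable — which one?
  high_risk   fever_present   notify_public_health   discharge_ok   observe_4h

[1] R1 [isolate -> followup_48h]; R7 [order_pcr & age_over_65 -> o2_sat_low]; R9 [cough & order_pcr -> observe_4h]. ⇒ new: followup_48h, o2_sat_low, observe_4h.
[2] R4 [observe_4h & o2_sat_low -> discharge_ok]. ⇒ new: discharge_ok.
[3] R10 [discharge_ok -> fever_present]. ⇒ new: fever_present.
[4] R8 [fever_present & age_over_65 -> notify_public_health]. ⇒ new: notify_public_health.
Derived: fever_present (round 3), notify_public_health (round 4), discharge_ok (round 2), observe_4h (round 1). high_risk never appears in any round.

high_risk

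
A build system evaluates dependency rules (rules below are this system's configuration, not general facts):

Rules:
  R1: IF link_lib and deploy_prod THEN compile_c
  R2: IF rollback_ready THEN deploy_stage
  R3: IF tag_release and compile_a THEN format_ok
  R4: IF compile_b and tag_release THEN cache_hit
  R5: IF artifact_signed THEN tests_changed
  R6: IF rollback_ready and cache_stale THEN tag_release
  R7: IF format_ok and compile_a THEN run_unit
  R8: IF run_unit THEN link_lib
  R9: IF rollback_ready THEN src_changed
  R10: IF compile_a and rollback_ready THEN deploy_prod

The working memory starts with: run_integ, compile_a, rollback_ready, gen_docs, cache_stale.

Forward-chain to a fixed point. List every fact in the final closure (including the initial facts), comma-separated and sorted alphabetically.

[1] R2 [IF rollback_ready THEN deploy_stage]; R6 [IF rollback_ready and cache_stale THEN tag_release]; R9 [IF rollback_ready THEN src_changed]; R10 [IF compile_a and rollback_ready THEN deploy_prod]. ⇒ new: deploy_stage, tag_release, src_changed, deploy_prod.
[2] R3 [IF tag_release and compile_a THEN format_ok]. ⇒ new: format_ok.
[3] R7 [IF format_ok and compile_a THEN run_unit]. ⇒ new: run_unit.
[4] R8 [IF run_unit THEN link_lib]. ⇒ new: link_lib.
[5] R1 [IF link_lib and deploy_prod THEN compile_c]. ⇒ new: compile_c.

cache_stale, compile_a, compile_c, deploy_prod, deploy_stage, format_ok, gen_docs, link_lib, rollback_ready, run_integ, run_unit, src_changed, tag_release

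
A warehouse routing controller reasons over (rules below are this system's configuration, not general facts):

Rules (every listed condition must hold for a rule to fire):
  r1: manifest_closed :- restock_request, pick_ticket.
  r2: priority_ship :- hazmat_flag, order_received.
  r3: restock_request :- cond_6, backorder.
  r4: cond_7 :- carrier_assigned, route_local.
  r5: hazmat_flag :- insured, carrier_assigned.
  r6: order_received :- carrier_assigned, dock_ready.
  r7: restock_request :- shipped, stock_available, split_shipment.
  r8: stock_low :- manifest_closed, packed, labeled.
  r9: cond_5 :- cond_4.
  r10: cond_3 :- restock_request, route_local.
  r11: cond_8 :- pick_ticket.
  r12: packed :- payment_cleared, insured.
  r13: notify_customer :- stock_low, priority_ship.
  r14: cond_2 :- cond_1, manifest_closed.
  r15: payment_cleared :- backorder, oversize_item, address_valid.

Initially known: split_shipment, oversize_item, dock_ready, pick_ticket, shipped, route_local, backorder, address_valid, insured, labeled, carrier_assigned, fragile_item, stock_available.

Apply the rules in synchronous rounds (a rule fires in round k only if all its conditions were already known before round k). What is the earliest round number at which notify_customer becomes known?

[1] r4 [cond_7 :- carrier_assigned, route_local.]; r5 [hazmat_flag :- insured, carrier_assigned.]; r6 [order_received :- carrier_assigned, dock_ready.]; r7 [restock_request :- shipped, stock_available, split_shipment.]; r11 [cond_8 :- pick_ticket.]; r15 [payment_cleared :- backorder, oversize_item, address_valid.]. ⇒ new: cond_7, hazmat_flag, order_received, restock_request, cond_8, payment_cleared.
[2] r1 [manifest_closed :- restock_request, pick_ticket.]; r2 [priority_ship :- hazmat_flag, order_received.]; r10 [cond_3 :- restock_request, route_local.]; r12 [packed :- payment_cleared, insured.]. ⇒ new: manifest_closed, priority_ship, cond_3, packed.
[3] r8 [stock_low :- manifest_closed, packed, labeled.]. ⇒ new: stock_low.
[4] r13 [notify_customer :- stock_low, priority_ship.]. ⇒ new: notify_customer.
notify_customer first appears in round 4.

4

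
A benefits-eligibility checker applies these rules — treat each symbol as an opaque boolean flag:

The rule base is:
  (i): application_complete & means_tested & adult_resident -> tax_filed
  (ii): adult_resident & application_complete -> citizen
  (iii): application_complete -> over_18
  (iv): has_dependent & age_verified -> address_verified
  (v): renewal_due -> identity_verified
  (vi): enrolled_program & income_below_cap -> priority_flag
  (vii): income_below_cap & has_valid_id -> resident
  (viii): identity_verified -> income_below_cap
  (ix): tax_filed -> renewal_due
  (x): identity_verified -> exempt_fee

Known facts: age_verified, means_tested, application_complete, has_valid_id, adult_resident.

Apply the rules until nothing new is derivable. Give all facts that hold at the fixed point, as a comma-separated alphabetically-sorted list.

Round 1: (i) [application_complete & means_tested & adult_resident -> tax_filed]; (ii) [adult_resident & application_complete -> citizen]; (iii) [application_complete -> over_18]. New: tax_filed, citizen, over_18.
Round 2: (ix) [tax_filed -> renewal_due]. New: renewal_due.
Round 3: (v) [renewal_due -> identity_verified]. New: identity_verified.
Round 4: (viii) [identity_verified -> income_below_cap]; (x) [identity_verified -> exempt_fee]. New: income_below_cap, exempt_fee.
Round 5: (vii) [income_below_cap & has_valid_id -> resident]. New: resident.

adult_resident, age_verified, application_complete, citizen, exempt_fee, has_valid_id, identity_verified, income_below_cap, means_tested, over_18, renewal_due, resident, tax_filed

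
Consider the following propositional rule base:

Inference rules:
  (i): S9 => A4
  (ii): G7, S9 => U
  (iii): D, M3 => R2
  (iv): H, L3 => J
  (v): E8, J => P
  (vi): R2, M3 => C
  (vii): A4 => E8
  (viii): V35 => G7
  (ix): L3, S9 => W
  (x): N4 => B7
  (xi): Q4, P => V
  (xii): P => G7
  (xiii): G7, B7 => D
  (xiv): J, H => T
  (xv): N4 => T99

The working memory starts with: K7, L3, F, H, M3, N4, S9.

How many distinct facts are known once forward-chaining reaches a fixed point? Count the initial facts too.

20

Round 1 fires (i), (iv), (ix), (x), (xv), giving A4, J, W, B7, T99.
Round 2 fires (vii), (xiv), giving E8, T.
Round 3 fires (v), giving P.
Round 4 fires (xii), giving G7.
Round 5 fires (ii), (xiii), giving U, D.
Round 6 fires (iii), giving R2.
Round 7 fires (vi), giving C.
Closure: {A4, B7, C, D, E8, F, G7, H, J, K7, L3, M3, N4, P, R2, S9, T, T99, U, W} — 20 facts.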